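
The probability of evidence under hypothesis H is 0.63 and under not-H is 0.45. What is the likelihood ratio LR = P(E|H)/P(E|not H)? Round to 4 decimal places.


LR = 0.63 / 0.45
= 1.4

1.4


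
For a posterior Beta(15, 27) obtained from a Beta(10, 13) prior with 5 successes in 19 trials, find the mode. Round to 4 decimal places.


Mode = (alpha - 1) / (alpha + beta - 2)
= 14 / 40
= 0.35

0.35


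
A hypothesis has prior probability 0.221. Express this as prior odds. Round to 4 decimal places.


Odds = P(H) / P(not H) = 0.221 / 0.779
= 0.2837

0.2837


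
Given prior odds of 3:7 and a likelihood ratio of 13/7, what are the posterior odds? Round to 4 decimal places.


Posterior odds = prior odds * LR
Prior odds = 3/7 = 0.4286
LR = 13/7 = 1.8571
Posterior odds = 0.4286 * 1.8571 = 0.7959

0.7959


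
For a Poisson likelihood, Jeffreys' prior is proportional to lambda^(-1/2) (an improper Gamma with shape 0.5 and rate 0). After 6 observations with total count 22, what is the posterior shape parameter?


Jeffreys' prior for Poisson is proportional to lambda^(-1/2).
Posterior is Gamma(0.5 + S, 0 + n) = Gamma(0.5 + 22, 6).
Posterior shape = 0.5 + S = 0.5 + 22 = 22.5

22.5


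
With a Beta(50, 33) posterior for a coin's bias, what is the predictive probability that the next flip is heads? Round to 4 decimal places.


The predictive probability equals the posterior mean.
P(next = heads) = alpha / (alpha + beta)
= 50 / 83 = 0.6024

0.6024


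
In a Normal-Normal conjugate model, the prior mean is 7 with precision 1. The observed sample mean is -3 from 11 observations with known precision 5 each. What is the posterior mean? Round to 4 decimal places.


Posterior precision = tau0 + n*tau = 1 + 11*5 = 56
Posterior mean = (tau0*mu0 + n*tau*xbar) / posterior_precision
= (1*7 + 11*5*-3) / 56
= -158 / 56 = -2.8214

-2.8214


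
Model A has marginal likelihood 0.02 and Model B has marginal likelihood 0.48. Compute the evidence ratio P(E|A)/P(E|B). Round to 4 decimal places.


Evidence ratio = P(E|A) / P(E|B)
= 0.02 / 0.48
= 0.0417

0.0417


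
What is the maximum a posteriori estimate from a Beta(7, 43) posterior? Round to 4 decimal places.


The MAP estimate equals the mode of the distribution.
Mode of Beta(a,b) = (a-1)/(a+b-2)
= 6/48
= 0.125

0.125


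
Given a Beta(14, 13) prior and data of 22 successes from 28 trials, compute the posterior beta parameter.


Number of failures = 28 - 22 = 6
Posterior beta = 13 + 6 = 19

19


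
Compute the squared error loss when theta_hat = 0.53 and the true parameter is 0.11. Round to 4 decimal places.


L = (theta_hat - theta_true)^2
= (0.53 - 0.11)^2
= 0.42^2 = 0.1764

0.1764


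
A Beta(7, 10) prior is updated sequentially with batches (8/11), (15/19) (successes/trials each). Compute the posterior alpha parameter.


Sequential conjugate updating is equivalent to a single batch update.
Total successes across all batches = 23
alpha_posterior = alpha_prior + total_successes = 7 + 23
= 30

30


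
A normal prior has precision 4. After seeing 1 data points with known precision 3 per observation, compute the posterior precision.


In the conjugate normal model, precisions add:
tau_posterior = tau_prior + n * tau_data
= 4 + 1*3 = 7

7


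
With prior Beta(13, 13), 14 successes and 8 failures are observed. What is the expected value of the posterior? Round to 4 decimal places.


Posterior = Beta(27, 21)
E[theta] = alpha/(alpha+beta)
= 27/48 = 0.5625

0.5625


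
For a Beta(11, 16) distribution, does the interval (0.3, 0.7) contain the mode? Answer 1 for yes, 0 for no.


Mode of Beta(a,b) = (a-1)/(a+b-2)
= (11-1)/(11+16-2) = 0.4
Check: 0.3 <= 0.4 <= 0.7?
Result: 1

1


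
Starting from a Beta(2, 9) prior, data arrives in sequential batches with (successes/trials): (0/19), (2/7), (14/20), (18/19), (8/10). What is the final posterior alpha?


In sequential Bayesian updating, we sum all successes.
Total successes = 42
Final alpha = 2 + 42 = 44

44


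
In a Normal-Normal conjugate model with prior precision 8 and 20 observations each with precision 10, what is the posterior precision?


Posterior precision = prior precision + n * observation precision
= 8 + 20 * 10
= 8 + 200 = 208

208


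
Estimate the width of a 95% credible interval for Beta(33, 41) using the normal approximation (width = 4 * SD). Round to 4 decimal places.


For Beta(a,b): Var = ab/((a+b)^2(a+b+1))
Var = 0.0033, SD = 0.0574
Approximate 95% CI width = 4 * 0.0574 = 0.2296

0.2296


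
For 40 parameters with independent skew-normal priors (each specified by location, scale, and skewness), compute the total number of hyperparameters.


A skew-normal prior has 3 hyperparameters per parameter.
Total = 40 * 3 = 120

120


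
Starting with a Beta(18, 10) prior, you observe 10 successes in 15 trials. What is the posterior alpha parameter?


For a Beta-Binomial conjugate model:
Posterior alpha = prior alpha + number of successes
= 18 + 10 = 28

28


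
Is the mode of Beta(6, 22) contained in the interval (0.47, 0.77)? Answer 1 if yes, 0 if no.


Mode = (a-1)/(a+b-2) = 5/26 = 0.1923
Interval: (0.47, 0.77)
Contains mode? 0

0


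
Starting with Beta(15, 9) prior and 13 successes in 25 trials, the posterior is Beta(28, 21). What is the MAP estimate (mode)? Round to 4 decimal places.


The mode of Beta(a, b) when a > 1 and b > 1 is (a-1)/(a+b-2)
= (28 - 1) / (28 + 21 - 2)
= 27 / 47
= 0.5745

0.5745


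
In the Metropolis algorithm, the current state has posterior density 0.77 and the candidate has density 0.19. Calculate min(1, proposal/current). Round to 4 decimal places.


Ratio = 0.19/0.77 = 0.2468
Acceptance probability = min(1, 0.2468)
= 0.2468

0.2468


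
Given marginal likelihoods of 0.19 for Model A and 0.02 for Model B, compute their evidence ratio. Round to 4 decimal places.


Ratio = ML(A) / ML(B) = 0.19/0.02
= 9.5

9.5


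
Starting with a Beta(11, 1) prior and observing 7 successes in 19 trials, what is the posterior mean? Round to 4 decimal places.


Posterior parameters: alpha = 11 + 7 = 18
beta = 1 + 12 = 13
Posterior mean = alpha / (alpha + beta) = 18 / 31
= 0.5806

0.5806


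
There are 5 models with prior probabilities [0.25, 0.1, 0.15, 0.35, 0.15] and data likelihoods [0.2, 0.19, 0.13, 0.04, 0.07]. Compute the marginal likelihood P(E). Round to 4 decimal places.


P(E) = sum over models of P(M_i) * P(E|M_i)
= 0.25*0.2 + 0.1*0.19 + 0.15*0.13 + 0.35*0.04 + 0.15*0.07
= 0.113

0.113


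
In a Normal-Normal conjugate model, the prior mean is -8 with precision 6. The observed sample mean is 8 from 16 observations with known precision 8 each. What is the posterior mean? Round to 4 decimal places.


Posterior precision = tau0 + n*tau = 6 + 16*8 = 134
Posterior mean = (tau0*mu0 + n*tau*xbar) / posterior_precision
= (6*-8 + 16*8*8) / 134
= 976 / 134 = 7.2836

7.2836


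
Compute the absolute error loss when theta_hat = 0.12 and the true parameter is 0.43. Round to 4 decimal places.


L = |theta_hat - theta_true|
= |0.12 - 0.43| = 0.31

0.31


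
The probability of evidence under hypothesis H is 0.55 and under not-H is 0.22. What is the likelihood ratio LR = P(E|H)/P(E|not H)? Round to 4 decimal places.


LR = 0.55 / 0.22
= 2.5

2.5


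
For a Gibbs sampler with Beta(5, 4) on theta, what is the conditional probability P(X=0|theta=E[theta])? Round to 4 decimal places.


E[theta] = 5/(5+4) = 0.5556
P(X=0|theta) = 1 - theta = 0.4444

0.4444


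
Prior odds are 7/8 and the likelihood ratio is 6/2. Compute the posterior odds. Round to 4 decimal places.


Posterior odds = prior odds * likelihood ratio
= (7/8) * (6/2)
= 42 / 16
= 2.625

2.625


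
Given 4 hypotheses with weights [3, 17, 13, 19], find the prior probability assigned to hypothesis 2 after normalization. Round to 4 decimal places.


To normalize, divide each weight by the sum of all weights.
Sum = 52
Prior(H2) = 17/52 = 0.3269

0.3269


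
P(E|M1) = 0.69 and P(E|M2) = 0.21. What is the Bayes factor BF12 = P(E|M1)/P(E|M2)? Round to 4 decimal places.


Bayes factor BF12 = P(E|M1) / P(E|M2)
= 0.69 / 0.21
= 3.2857

3.2857


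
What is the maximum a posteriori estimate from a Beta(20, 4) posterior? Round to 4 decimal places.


The MAP estimate equals the mode of the distribution.
Mode of Beta(a,b) = (a-1)/(a+b-2)
= 19/22
= 0.8636

0.8636


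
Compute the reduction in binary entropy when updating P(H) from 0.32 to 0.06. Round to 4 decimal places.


H_before = -p*log2(p) - (1-p)*log2(1-p) for p=0.32: 0.9044
H_after for p=0.06: 0.3274
Reduction = 0.9044 - 0.3274 = 0.5769

0.5769


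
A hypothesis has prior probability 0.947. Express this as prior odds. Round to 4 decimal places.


Odds = P(H) / P(not H) = 0.947 / 0.053
= 17.8679

17.8679


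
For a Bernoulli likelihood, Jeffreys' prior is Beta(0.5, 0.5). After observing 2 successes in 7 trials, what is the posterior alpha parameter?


Jeffreys' prior for Bernoulli is Beta(0.5, 0.5).
Posterior is Beta(0.5 + k, 0.5 + n - k).
Posterior alpha = 0.5 + k = 0.5 + 2 = 2.5

2.5


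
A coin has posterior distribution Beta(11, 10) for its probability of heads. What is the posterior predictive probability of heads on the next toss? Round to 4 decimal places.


Posterior predictive = E[theta] = alpha/(alpha+beta)
= 11/21
= 0.5238

0.5238


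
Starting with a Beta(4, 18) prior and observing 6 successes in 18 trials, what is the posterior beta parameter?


Posterior beta = prior beta + failures
Failures = 18 - 6 = 12
beta_post = 18 + 12 = 30

30


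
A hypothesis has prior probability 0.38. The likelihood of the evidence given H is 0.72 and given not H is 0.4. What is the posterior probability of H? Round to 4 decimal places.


Using Bayes' theorem:
P(E) = 0.38 * 0.72 + 0.62 * 0.4
P(E) = 0.5216
P(H|E) = (0.38 * 0.72) / 0.5216 = 0.5245

0.5245


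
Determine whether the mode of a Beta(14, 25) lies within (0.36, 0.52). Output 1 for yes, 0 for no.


First find the mode: (a-1)/(a+b-2) = 0.3514
Is 0.3514 in (0.36, 0.52)? 0

0


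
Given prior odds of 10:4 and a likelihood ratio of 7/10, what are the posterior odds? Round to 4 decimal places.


Posterior odds = prior odds * LR
Prior odds = 10/4 = 2.5
LR = 7/10 = 0.7
Posterior odds = 2.5 * 0.7 = 1.75

1.75


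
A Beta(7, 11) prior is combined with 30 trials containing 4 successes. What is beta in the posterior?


In conjugate updating:
beta_posterior = beta_prior + (n - k)
= 11 + (30 - 4)
= 11 + 26 = 37

37


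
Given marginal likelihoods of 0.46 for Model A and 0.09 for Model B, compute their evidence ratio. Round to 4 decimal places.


Ratio = ML(A) / ML(B) = 0.46/0.09
= 5.1111

5.1111


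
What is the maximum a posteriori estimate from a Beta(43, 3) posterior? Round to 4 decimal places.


The MAP estimate equals the mode of the distribution.
Mode of Beta(a,b) = (a-1)/(a+b-2)
= 42/44
= 0.9545

0.9545


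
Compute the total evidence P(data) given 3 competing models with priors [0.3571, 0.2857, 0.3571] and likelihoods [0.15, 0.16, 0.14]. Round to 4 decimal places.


Marginal likelihood = sum P(model_i) * P(data|model_i)
Model 1: 0.3571 * 0.15 = 0.0536
Model 2: 0.2857 * 0.16 = 0.0457
Model 3: 0.3571 * 0.14 = 0.05
Total = 0.1493

0.1493


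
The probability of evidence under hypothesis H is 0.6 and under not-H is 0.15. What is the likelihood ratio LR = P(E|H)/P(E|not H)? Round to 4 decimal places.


LR = 0.6 / 0.15
= 4.0

4.0


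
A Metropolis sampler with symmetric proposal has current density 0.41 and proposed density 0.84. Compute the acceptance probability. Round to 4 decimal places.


For symmetric proposals, acceptance = min(1, pi(x*)/pi(x))
= min(1, 0.84/0.41)
= min(1, 2.0488) = 1.0

1.0


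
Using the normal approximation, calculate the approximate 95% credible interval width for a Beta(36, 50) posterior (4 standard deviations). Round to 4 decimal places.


Var(Beta) = 36*50/(86^2 * 87) = 0.0028
SD = 0.0529
Width ~ 4*SD = 0.2116

0.2116


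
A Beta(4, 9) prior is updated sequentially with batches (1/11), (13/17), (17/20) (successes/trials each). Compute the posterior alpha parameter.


Sequential conjugate updating is equivalent to a single batch update.
Total successes across all batches = 31
alpha_posterior = alpha_prior + total_successes = 4 + 31
= 35

35


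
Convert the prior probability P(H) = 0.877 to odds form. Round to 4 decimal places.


P(not H) = 1 - 0.877 = 0.123
Odds = 0.877 / 0.123 = 7.1301

7.1301


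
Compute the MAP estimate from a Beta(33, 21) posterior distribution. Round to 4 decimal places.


MAP = mode of Beta distribution
= (alpha - 1)/(alpha + beta - 2)
= (33-1)/(33+21-2)
= 32/52 = 0.6154

0.6154


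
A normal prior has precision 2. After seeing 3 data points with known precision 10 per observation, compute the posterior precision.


In the conjugate normal model, precisions add:
tau_posterior = tau_prior + n * tau_data
= 2 + 3*10 = 32

32


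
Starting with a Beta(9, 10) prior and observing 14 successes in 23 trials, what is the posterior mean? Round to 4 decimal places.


Posterior parameters: alpha = 9 + 14 = 23
beta = 10 + 9 = 19
Posterior mean = alpha / (alpha + beta) = 23 / 42
= 0.5476

0.5476


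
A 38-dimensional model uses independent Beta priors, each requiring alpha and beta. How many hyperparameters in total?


Per parameter: 2 (alpha and beta).
Total = 38 * 2 = 76

76


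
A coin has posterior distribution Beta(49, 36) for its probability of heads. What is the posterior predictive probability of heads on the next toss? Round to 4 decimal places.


Posterior predictive = E[theta] = alpha/(alpha+beta)
= 49/85
= 0.5765

0.5765


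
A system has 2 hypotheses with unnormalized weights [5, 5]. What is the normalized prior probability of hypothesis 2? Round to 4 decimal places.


The normalized prior is the weight divided by the total.
Total weight = 10
P(H2) = 5 / 10 = 0.5

0.5


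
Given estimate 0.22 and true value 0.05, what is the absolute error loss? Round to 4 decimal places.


Absolute error = |estimate - true|
= |0.17| = 0.17

0.17


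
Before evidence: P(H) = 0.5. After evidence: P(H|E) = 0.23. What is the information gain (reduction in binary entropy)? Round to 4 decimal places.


Prior entropy = 1.0
Posterior entropy = 0.778
Information gain = 1.0 - 0.778 = 0.222

0.222


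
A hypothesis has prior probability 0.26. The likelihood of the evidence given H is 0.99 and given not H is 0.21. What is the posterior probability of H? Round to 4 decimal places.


Using Bayes' theorem:
P(E) = 0.26 * 0.99 + 0.74 * 0.21
P(E) = 0.4128
P(H|E) = (0.26 * 0.99) / 0.4128 = 0.6235

0.6235


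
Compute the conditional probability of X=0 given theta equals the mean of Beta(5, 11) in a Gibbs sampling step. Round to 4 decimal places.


Mean of Beta(5, 11) = 0.3125
P(X=0 | theta=0.3125) = 0.6875

0.6875


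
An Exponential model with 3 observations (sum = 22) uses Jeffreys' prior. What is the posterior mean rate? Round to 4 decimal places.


Posterior Gamma(3, 22)
E[lambda] = 3/22 = 0.1364

0.1364


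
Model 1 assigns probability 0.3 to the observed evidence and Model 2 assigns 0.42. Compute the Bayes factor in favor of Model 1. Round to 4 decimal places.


BF = P(data|M1) / P(data|M2)
= 0.3 / 0.42 = 0.7143

0.7143


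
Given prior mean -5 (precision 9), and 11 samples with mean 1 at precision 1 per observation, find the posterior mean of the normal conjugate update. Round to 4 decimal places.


The posterior mean is a precision-weighted average of prior and data.
Post. prec. = 9 + 11 = 20
Post. mean = (-45 + 11)/20 = -34/20 = -1.7

-1.7


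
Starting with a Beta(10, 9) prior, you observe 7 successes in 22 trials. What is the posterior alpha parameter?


For a Beta-Binomial conjugate model:
Posterior alpha = prior alpha + number of successes
= 10 + 7 = 17

17


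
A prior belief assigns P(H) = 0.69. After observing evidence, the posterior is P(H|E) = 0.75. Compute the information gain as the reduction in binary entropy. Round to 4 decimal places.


H(prior) = -0.69*log2(0.69) - 0.31*log2(0.31)
= 0.8932
H(post) = -0.75*log2(0.75) - 0.25*log2(0.25)
= 0.8113
IG = 0.8932 - 0.8113 = 0.0819

0.0819


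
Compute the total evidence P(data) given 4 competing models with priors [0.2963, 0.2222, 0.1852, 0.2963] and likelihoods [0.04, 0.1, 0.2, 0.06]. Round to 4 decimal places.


Marginal likelihood = sum P(model_i) * P(data|model_i)
Model 1: 0.2963 * 0.04 = 0.0119
Model 2: 0.2222 * 0.1 = 0.0222
Model 3: 0.1852 * 0.2 = 0.037
Model 4: 0.2963 * 0.06 = 0.0178
Total = 0.0889

0.0889


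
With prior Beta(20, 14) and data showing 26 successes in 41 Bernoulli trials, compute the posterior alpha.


Conjugate update: alpha_posterior = alpha_prior + k
= 20 + 26 = 46

46


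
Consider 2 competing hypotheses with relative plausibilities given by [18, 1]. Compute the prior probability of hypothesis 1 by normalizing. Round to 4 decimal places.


Sum of weights = 18 + 1 = 19
Normalized prior for H1 = 18 / 19
= 0.9474

0.9474


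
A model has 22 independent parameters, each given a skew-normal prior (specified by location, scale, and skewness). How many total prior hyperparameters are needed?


Each skew-normal prior needs 3 hyperparameters (location, scale, and skewness).
Total = 3 * 22 = 66

66


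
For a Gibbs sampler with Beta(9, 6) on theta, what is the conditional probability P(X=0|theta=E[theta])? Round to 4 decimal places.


E[theta] = 9/(9+6) = 0.6
P(X=0|theta) = 1 - theta = 0.4

0.4


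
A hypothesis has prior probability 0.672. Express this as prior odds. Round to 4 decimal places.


Odds = P(H) / P(not H) = 0.672 / 0.328
= 2.0488

2.0488


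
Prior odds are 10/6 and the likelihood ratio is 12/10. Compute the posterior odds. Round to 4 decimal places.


Posterior odds = prior odds * likelihood ratio
= (10/6) * (12/10)
= 120 / 60
= 2.0

2.0


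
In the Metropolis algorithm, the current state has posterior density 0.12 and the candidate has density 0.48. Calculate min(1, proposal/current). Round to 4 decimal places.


Ratio = 0.48/0.12 = 4.0
Acceptance probability = min(1, 4.0)
= 1.0

1.0


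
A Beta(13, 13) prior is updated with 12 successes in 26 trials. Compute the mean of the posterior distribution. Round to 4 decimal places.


After update: Beta(25, 27)
Mean = 25 / (25 + 27) = 25 / 52
= 0.4808

0.4808


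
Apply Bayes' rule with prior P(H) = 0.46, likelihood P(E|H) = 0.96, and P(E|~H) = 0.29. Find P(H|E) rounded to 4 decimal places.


Step 1: Compute marginal P(E) = P(E|H)P(H) + P(E|~H)P(~H)
= 0.96*0.46 + 0.29*0.54 = 0.5982
Step 2: P(H|E) = P(E|H)P(H)/P(E) = 0.4416/0.5982
= 0.7382

0.7382


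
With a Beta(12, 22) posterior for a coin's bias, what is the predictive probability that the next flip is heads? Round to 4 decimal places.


The predictive probability equals the posterior mean.
P(next = heads) = alpha / (alpha + beta)
= 12 / 34 = 0.3529

0.3529


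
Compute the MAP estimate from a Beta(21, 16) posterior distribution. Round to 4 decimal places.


MAP = mode of Beta distribution
= (alpha - 1)/(alpha + beta - 2)
= (21-1)/(21+16-2)
= 20/35 = 0.5714

0.5714


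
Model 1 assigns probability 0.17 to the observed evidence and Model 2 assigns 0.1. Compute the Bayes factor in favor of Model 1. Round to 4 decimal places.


BF = P(data|M1) / P(data|M2)
= 0.17 / 0.1 = 1.7

1.7


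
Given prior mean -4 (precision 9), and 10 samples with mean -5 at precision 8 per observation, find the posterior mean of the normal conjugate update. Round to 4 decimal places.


The posterior mean is a precision-weighted average of prior and data.
Post. prec. = 9 + 80 = 89
Post. mean = (-36 + -400)/89 = -436/89 = -4.8989

-4.8989


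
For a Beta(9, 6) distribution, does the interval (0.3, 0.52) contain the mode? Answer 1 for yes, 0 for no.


Mode of Beta(a,b) = (a-1)/(a+b-2)
= (9-1)/(9+6-2) = 0.6154
Check: 0.3 <= 0.6154 <= 0.52?
Result: 0

0


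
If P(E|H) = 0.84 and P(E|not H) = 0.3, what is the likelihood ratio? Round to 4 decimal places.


Likelihood ratio = P(E|H) / P(E|not H)
= 0.84 / 0.3
= 2.8

2.8


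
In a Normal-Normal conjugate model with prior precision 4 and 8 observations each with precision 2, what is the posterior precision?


Posterior precision = prior precision + n * observation precision
= 4 + 8 * 2
= 4 + 16 = 20

20


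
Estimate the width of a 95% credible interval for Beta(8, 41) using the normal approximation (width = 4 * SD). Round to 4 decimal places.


For Beta(a,b): Var = ab/((a+b)^2(a+b+1))
Var = 0.0027, SD = 0.0523
Approximate 95% CI width = 4 * 0.0523 = 0.2091

0.2091


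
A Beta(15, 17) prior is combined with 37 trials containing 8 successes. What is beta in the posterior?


In conjugate updating:
beta_posterior = beta_prior + (n - k)
= 17 + (37 - 8)
= 17 + 29 = 46

46


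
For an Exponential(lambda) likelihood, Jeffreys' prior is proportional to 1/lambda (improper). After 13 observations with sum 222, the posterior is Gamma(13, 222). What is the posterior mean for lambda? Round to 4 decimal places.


Posterior = Gamma(n, sum_x) = Gamma(13, 222)
Posterior mean = shape/rate = 13/222
= 0.0586

0.0586


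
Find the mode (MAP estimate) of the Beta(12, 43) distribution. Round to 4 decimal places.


For Beta(a,b) with a,b > 1:
Mode = (a-1)/(a+b-2) = (12-1)/(55-2)
= 11/53 = 0.2075

0.2075


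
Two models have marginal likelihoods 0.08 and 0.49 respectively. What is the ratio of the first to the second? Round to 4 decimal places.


Evidence ratio = 0.08 / 0.49
= 0.1633

0.1633


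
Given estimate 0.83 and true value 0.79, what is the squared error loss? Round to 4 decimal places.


Squared error = (estimate - true)^2
Difference = 0.04
Loss = 0.04^2 = 0.0016

0.0016


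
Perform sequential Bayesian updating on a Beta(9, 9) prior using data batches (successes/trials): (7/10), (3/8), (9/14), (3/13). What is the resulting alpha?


Accumulate successes: 22
Posterior alpha = prior alpha + sum of successes
= 9 + 22 = 31

31


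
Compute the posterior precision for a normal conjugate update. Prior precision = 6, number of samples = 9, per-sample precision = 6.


tau_post = tau_0 + n * tau
= 6 + 9 * 6 = 60

60


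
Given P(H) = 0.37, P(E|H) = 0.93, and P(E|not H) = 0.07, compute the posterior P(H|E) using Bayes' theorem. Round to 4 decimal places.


By Bayes' theorem: P(H|E) = P(E|H)*P(H) / P(E)
P(E) = P(E|H)*P(H) + P(E|not H)*P(not H)
P(E) = 0.93*0.37 + 0.07*0.63 = 0.3882
P(H|E) = 0.93*0.37 / 0.3882 = 0.8864

0.8864


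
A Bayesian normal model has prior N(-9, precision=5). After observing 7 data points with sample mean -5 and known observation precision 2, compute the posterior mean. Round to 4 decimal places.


Posterior mean = (prior_precision * prior_mean + n * data_precision * data_mean) / (prior_precision + n * data_precision)
Numerator = 5*-9 + 7*2*-5 = -115
Denominator = 5 + 7*2 = 19
Posterior mean = -6.0526

-6.0526


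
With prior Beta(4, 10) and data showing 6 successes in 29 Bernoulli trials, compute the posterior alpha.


Conjugate update: alpha_posterior = alpha_prior + k
= 4 + 6 = 10

10


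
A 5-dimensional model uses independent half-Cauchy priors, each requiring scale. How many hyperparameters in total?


Per parameter: 1 (scale).
Total = 5 * 1 = 5

5


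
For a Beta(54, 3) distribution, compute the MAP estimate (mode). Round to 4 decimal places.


MAP = mode = (a-1)/(a+b-2)
= (54-1)/(54+3-2)
= 53/55 = 0.9636

0.9636


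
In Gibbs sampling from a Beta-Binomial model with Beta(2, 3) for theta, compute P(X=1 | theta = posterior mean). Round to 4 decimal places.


Posterior mean = alpha/(alpha+beta) = 2/5 = 0.4
P(X=1|theta=mean) = theta = 0.4

0.4


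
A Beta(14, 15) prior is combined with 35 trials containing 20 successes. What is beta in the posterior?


In conjugate updating:
beta_posterior = beta_prior + (n - k)
= 15 + (35 - 20)
= 15 + 15 = 30

30


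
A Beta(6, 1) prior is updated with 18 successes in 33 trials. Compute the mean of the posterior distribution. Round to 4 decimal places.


After update: Beta(24, 16)
Mean = 24 / (24 + 16) = 24 / 40
= 0.6

0.6


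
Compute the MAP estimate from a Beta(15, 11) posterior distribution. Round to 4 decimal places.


MAP = mode of Beta distribution
= (alpha - 1)/(alpha + beta - 2)
= (15-1)/(15+11-2)
= 14/24 = 0.5833

0.5833


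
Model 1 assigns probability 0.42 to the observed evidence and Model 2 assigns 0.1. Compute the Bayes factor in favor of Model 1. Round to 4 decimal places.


BF = P(data|M1) / P(data|M2)
= 0.42 / 0.1 = 4.2

4.2


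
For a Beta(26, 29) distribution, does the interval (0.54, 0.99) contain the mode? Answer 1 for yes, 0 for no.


Mode of Beta(a,b) = (a-1)/(a+b-2)
= (26-1)/(26+29-2) = 0.4717
Check: 0.54 <= 0.4717 <= 0.99?
Result: 0

0


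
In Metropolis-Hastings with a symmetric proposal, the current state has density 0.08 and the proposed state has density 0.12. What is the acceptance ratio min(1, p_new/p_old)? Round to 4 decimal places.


Ratio = p_new / p_old = 0.12 / 0.08 = 1.5
Acceptance = min(1, 1.5) = 1.0

1.0


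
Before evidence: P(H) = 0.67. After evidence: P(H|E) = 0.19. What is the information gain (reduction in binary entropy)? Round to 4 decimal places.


Prior entropy = 0.9149
Posterior entropy = 0.7015
Information gain = 0.9149 - 0.7015 = 0.2135

0.2135


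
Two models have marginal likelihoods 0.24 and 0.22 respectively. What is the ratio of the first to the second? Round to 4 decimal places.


Evidence ratio = 0.24 / 0.22
= 1.0909

1.0909


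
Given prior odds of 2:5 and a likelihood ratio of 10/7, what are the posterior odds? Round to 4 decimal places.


Posterior odds = prior odds * LR
Prior odds = 2/5 = 0.4
LR = 10/7 = 1.4286
Posterior odds = 0.4 * 1.4286 = 0.5714

0.5714


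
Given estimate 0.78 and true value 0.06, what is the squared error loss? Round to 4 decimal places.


Squared error = (estimate - true)^2
Difference = 0.72
Loss = 0.72^2 = 0.5184

0.5184


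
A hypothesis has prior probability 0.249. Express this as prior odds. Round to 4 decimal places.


Odds = P(H) / P(not H) = 0.249 / 0.751
= 0.3316

0.3316


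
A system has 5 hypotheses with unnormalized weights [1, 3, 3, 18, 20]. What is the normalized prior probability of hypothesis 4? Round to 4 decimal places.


The normalized prior is the weight divided by the total.
Total weight = 45
P(H4) = 18 / 45 = 0.4

0.4


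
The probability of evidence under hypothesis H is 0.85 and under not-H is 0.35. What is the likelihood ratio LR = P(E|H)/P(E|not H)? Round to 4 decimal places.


LR = 0.85 / 0.35
= 2.4286

2.4286


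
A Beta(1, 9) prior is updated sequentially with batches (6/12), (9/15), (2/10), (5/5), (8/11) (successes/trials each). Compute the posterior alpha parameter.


Sequential conjugate updating is equivalent to a single batch update.
Total successes across all batches = 30
alpha_posterior = alpha_prior + total_successes = 1 + 30
= 31

31


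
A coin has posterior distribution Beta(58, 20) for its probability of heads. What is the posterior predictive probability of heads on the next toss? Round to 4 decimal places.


Posterior predictive = E[theta] = alpha/(alpha+beta)
= 58/78
= 0.7436

0.7436


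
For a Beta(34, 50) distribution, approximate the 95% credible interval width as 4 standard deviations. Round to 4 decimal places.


Variance of Beta(a,b) = ab / ((a+b)^2 * (a+b+1))
= 34*50 / ((84)^2 * 85)
= 0.0028
SD = sqrt(0.0028) = 0.0532
Width = 4 * SD = 0.213

0.213


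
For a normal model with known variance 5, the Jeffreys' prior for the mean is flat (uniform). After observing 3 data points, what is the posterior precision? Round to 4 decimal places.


Jeffreys' prior for normal mean (known variance) is flat.
Prior precision = 0.
Posterior precision = prior_prec + n/sigma^2 = 0 + 3/5
= 0.6

0.6


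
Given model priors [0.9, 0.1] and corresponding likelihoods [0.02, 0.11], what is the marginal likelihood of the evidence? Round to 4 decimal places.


P(E) = sum_i P(M_i) P(E|M_i)
= 0.018 + 0.011
= 0.029

0.029


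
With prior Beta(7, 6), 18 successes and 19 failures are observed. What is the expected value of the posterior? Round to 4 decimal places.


Posterior = Beta(25, 25)
E[theta] = alpha/(alpha+beta)
= 25/50 = 0.5

0.5


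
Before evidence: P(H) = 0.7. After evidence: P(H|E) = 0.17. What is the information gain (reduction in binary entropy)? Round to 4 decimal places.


Prior entropy = 0.8813
Posterior entropy = 0.6577
Information gain = 0.8813 - 0.6577 = 0.2236

0.2236


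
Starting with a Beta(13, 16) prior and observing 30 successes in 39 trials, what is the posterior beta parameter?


Posterior beta = prior beta + failures
Failures = 39 - 30 = 9
beta_post = 16 + 9 = 25

25


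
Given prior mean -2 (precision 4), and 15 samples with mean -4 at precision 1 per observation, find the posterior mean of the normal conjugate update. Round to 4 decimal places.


The posterior mean is a precision-weighted average of prior and data.
Post. prec. = 4 + 15 = 19
Post. mean = (-8 + -60)/19 = -68/19 = -3.5789

-3.5789


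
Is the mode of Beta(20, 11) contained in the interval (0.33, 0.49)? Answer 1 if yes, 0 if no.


Mode = (a-1)/(a+b-2) = 19/29 = 0.6552
Interval: (0.33, 0.49)
Contains mode? 0

0


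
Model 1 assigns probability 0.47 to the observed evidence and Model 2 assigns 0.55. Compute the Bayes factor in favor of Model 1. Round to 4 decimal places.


BF = P(data|M1) / P(data|M2)
= 0.47 / 0.55 = 0.8545

0.8545


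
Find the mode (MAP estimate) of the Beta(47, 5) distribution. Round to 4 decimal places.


For Beta(a,b) with a,b > 1:
Mode = (a-1)/(a+b-2) = (47-1)/(52-2)
= 46/50 = 0.92

0.92


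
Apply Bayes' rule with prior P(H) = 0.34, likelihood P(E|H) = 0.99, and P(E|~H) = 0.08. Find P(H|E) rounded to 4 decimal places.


Step 1: Compute marginal P(E) = P(E|H)P(H) + P(E|~H)P(~H)
= 0.99*0.34 + 0.08*0.66 = 0.3894
Step 2: P(H|E) = P(E|H)P(H)/P(E) = 0.3366/0.3894
= 0.8644

0.8644


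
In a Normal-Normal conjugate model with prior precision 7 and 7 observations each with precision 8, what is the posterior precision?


Posterior precision = prior precision + n * observation precision
= 7 + 7 * 8
= 7 + 56 = 63

63


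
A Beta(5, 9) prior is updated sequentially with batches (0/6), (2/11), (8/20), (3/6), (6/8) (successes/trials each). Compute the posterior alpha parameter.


Sequential conjugate updating is equivalent to a single batch update.
Total successes across all batches = 19
alpha_posterior = alpha_prior + total_successes = 5 + 19
= 24

24


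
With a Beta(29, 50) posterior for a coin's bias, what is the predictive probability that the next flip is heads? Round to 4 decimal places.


The predictive probability equals the posterior mean.
P(next = heads) = alpha / (alpha + beta)
= 29 / 79 = 0.3671

0.3671


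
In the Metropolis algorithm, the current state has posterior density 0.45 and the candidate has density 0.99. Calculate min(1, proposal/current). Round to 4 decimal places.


Ratio = 0.99/0.45 = 2.2
Acceptance probability = min(1, 2.2)
= 1.0

1.0


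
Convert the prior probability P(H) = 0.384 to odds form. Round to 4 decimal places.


P(not H) = 1 - 0.384 = 0.616
Odds = 0.384 / 0.616 = 0.6234

0.6234


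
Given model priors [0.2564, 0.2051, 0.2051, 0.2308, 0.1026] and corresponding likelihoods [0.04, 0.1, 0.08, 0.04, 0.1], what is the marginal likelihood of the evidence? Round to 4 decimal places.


P(E) = sum_i P(M_i) P(E|M_i)
= 0.0103 + 0.0205 + 0.0164 + 0.0092 + 0.0103
= 0.0667

0.0667


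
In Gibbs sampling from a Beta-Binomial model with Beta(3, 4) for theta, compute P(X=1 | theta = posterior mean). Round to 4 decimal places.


Posterior mean = alpha/(alpha+beta) = 3/7 = 0.4286
P(X=1|theta=mean) = theta = 0.4286

0.4286


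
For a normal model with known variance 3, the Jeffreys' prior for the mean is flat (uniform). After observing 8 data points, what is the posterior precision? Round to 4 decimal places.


Jeffreys' prior for normal mean (known variance) is flat.
Prior precision = 0.
Posterior precision = prior_prec + n/sigma^2 = 0 + 8/3
= 2.6667

2.6667


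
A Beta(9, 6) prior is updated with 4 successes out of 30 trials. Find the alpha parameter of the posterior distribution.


In the Beta-Binomial conjugate update:
alpha_post = alpha_prior + successes
= 9 + 4
= 13

13


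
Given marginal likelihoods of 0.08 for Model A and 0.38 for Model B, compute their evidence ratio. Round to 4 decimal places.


Ratio = ML(A) / ML(B) = 0.08/0.38
= 0.2105

0.2105


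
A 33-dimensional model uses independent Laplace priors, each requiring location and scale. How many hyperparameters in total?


Per parameter: 2 (location and scale).
Total = 33 * 2 = 66

66


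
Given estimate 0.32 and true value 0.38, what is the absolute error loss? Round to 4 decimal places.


Absolute error = |estimate - true|
= |-0.06| = 0.06

0.06


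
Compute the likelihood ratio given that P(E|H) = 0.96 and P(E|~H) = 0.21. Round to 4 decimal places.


LR = P(E|H) / P(E|~H)
= 0.96 / 0.21 = 4.5714

4.5714


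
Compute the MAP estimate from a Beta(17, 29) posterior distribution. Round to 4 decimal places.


MAP = mode of Beta distribution
= (alpha - 1)/(alpha + beta - 2)
= (17-1)/(17+29-2)
= 16/44 = 0.3636

0.3636


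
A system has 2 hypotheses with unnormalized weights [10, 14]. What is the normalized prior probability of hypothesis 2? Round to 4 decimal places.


The normalized prior is the weight divided by the total.
Total weight = 24
P(H2) = 14 / 24 = 0.5833

0.5833


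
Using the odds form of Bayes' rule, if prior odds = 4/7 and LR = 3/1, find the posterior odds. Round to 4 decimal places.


Bayes' rule in odds form: posterior odds = prior odds * LR
= (4 * 3) / (7 * 1)
= 12/7 = 1.7143

1.7143


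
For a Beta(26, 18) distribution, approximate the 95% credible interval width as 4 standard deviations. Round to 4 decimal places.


Variance of Beta(a,b) = ab / ((a+b)^2 * (a+b+1))
= 26*18 / ((44)^2 * 45)
= 0.0054
SD = sqrt(0.0054) = 0.0733
Width = 4 * SD = 0.2932

0.2932


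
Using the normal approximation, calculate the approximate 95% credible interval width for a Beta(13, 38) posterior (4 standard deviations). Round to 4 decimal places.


Var(Beta) = 13*38/(51^2 * 52) = 0.0037
SD = 0.0604
Width ~ 4*SD = 0.2417

0.2417


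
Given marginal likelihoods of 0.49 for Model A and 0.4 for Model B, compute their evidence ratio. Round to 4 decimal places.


Ratio = ML(A) / ML(B) = 0.49/0.4
= 1.225

1.225


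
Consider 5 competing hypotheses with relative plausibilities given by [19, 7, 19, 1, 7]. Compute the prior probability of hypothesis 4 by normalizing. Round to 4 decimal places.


Sum of weights = 19 + 7 + 19 + 1 + 7 = 53
Normalized prior for H4 = 1 / 53
= 0.0189

0.0189


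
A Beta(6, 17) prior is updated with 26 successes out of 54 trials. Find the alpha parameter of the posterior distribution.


In the Beta-Binomial conjugate update:
alpha_post = alpha_prior + successes
= 6 + 26
= 32

32


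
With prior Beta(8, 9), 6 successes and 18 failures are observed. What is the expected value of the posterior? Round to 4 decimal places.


Posterior = Beta(14, 27)
E[theta] = alpha/(alpha+beta)
= 14/41 = 0.3415

0.3415


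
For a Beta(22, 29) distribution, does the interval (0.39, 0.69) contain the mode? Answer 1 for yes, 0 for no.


Mode of Beta(a,b) = (a-1)/(a+b-2)
= (22-1)/(22+29-2) = 0.4286
Check: 0.39 <= 0.4286 <= 0.69?
Result: 1

1


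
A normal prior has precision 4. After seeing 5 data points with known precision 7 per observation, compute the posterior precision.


In the conjugate normal model, precisions add:
tau_posterior = tau_prior + n * tau_data
= 4 + 5*7 = 39

39


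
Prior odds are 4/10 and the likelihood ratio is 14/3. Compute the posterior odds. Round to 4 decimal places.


Posterior odds = prior odds * likelihood ratio
= (4/10) * (14/3)
= 56 / 30
= 1.8667

1.8667


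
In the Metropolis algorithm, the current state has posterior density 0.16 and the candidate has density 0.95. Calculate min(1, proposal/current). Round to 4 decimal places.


Ratio = 0.95/0.16 = 5.9375
Acceptance probability = min(1, 5.9375)
= 1.0

1.0


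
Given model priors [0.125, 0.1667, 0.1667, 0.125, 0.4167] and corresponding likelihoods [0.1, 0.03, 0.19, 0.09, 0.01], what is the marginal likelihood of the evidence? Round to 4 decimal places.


P(E) = sum_i P(M_i) P(E|M_i)
= 0.0125 + 0.005 + 0.0317 + 0.0112 + 0.0042
= 0.0646

0.0646


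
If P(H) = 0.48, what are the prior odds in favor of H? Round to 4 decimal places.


Prior odds = P(H) / (1 - P(H))
= 0.48 / 0.52
= 0.9231

0.9231


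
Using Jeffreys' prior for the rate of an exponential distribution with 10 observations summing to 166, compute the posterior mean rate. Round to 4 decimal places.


Jeffreys' prior leads to posterior Gamma(10, 166).
Mean = 10/166 = 0.0602

0.0602


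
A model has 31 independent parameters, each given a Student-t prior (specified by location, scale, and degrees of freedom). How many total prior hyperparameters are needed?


Each Student-t prior needs 3 hyperparameters (location, scale, and degrees of freedom).
Total = 3 * 31 = 93

93


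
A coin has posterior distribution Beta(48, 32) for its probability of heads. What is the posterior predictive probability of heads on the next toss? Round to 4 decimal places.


Posterior predictive = E[theta] = alpha/(alpha+beta)
= 48/80
= 0.6

0.6


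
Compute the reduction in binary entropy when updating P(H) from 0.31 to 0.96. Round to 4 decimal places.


H_before = -p*log2(p) - (1-p)*log2(1-p) for p=0.31: 0.8932
H_after for p=0.96: 0.2423
Reduction = 0.8932 - 0.2423 = 0.6509

0.6509


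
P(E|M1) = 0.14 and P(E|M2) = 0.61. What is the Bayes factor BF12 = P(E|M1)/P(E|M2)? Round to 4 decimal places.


Bayes factor BF12 = P(E|M1) / P(E|M2)
= 0.14 / 0.61
= 0.2295

0.2295


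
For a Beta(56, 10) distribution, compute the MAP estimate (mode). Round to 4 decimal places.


MAP = mode = (a-1)/(a+b-2)
= (56-1)/(56+10-2)
= 55/64 = 0.8594

0.8594


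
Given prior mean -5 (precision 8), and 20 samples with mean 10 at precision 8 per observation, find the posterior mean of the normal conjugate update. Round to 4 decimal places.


The posterior mean is a precision-weighted average of prior and data.
Post. prec. = 8 + 160 = 168
Post. mean = (-40 + 1600)/168 = 1560/168 = 9.2857

9.2857


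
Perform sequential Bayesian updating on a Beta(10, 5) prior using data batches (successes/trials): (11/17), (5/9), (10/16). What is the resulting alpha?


Accumulate successes: 26
Posterior alpha = prior alpha + sum of successes
= 10 + 26 = 36

36


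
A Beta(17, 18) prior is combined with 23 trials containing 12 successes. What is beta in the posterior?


In conjugate updating:
beta_posterior = beta_prior + (n - k)
= 18 + (23 - 12)
= 18 + 11 = 29

29


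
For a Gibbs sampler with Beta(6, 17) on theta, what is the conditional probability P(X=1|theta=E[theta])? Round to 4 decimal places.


E[theta] = 6/(6+17) = 0.2609
P(X=1|theta) = theta = 0.2609

0.2609


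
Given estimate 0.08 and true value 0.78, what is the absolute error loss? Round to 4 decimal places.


Absolute error = |estimate - true|
= |-0.7| = 0.7

0.7


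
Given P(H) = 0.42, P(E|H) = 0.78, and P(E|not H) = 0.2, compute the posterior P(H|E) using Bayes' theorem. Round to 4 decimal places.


By Bayes' theorem: P(H|E) = P(E|H)*P(H) / P(E)
P(E) = P(E|H)*P(H) + P(E|not H)*P(not H)
P(E) = 0.78*0.42 + 0.2*0.58 = 0.4436
P(H|E) = 0.78*0.42 / 0.4436 = 0.7385

0.7385
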